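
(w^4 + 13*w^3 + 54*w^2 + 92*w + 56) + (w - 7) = w^4 + 13*w^3 + 54*w^2 + 93*w + 49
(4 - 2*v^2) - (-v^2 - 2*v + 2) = -v^2 + 2*v + 2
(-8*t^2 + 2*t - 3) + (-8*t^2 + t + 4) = -16*t^2 + 3*t + 1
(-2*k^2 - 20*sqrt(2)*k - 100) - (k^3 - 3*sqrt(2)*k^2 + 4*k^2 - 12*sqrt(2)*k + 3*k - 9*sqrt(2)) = -k^3 - 6*k^2 + 3*sqrt(2)*k^2 - 8*sqrt(2)*k - 3*k - 100 + 9*sqrt(2)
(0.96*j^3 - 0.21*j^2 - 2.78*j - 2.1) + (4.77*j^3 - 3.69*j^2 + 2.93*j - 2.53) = 5.73*j^3 - 3.9*j^2 + 0.15*j - 4.63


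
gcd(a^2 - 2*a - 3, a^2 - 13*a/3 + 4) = a - 3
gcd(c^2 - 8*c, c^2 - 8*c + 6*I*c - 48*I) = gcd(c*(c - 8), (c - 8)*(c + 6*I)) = c - 8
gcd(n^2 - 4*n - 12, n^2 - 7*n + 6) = n - 6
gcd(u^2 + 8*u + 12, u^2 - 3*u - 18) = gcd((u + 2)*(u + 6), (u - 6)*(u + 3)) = 1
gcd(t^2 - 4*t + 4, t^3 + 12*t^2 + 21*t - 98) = t - 2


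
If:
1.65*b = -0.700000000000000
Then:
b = -0.42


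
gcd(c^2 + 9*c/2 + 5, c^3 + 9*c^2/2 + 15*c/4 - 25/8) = c + 5/2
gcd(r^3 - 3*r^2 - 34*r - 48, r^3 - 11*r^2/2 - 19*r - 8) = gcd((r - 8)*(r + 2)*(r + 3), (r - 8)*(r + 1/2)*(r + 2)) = r^2 - 6*r - 16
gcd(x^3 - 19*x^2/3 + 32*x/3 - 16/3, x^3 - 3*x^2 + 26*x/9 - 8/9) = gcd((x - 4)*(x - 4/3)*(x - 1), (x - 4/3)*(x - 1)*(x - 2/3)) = x^2 - 7*x/3 + 4/3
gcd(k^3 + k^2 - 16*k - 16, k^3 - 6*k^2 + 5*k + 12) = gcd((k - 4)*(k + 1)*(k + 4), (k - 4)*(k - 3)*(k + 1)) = k^2 - 3*k - 4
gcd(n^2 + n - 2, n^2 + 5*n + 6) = n + 2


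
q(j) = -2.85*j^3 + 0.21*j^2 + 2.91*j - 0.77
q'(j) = -8.55*j^2 + 0.42*j + 2.91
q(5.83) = -541.41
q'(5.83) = -285.25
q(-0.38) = -1.69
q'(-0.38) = 1.52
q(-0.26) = -1.46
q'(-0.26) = 2.22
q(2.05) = -18.48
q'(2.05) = -32.16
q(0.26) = -0.05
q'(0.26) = 2.44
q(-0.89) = -1.18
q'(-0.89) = -4.24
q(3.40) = -100.46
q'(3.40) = -94.50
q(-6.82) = 893.21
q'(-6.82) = -397.64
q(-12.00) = 4919.35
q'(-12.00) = -1233.33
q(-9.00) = 2067.70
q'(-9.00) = -693.42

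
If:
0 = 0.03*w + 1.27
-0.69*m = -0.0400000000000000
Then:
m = 0.06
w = -42.33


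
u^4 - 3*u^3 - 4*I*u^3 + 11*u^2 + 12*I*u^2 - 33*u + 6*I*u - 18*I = (u - 3)*(u - 6*I)*(u + I)^2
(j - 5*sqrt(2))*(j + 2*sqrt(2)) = j^2 - 3*sqrt(2)*j - 20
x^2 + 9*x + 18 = (x + 3)*(x + 6)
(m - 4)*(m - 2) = m^2 - 6*m + 8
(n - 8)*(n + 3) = n^2 - 5*n - 24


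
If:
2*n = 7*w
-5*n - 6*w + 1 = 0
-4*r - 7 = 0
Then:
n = 7/47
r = -7/4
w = 2/47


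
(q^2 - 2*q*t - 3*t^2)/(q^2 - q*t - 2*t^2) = (q - 3*t)/(q - 2*t)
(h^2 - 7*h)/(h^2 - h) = (h - 7)/(h - 1)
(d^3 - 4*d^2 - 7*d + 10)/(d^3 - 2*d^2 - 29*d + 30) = (d^2 - 3*d - 10)/(d^2 - d - 30)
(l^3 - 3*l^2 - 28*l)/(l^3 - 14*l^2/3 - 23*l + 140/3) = 3*l/(3*l - 5)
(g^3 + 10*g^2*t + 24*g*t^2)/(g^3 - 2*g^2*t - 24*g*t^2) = (-g - 6*t)/(-g + 6*t)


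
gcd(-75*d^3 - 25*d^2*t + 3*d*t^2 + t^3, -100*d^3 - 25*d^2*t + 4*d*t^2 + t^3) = -25*d^2 + t^2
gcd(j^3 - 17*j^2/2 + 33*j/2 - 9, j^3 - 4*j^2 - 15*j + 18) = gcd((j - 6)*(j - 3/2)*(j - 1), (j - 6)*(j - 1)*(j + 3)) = j^2 - 7*j + 6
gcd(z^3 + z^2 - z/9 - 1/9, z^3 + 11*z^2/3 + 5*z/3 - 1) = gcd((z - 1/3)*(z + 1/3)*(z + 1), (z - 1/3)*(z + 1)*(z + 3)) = z^2 + 2*z/3 - 1/3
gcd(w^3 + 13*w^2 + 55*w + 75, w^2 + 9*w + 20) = w + 5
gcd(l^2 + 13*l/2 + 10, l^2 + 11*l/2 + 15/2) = l + 5/2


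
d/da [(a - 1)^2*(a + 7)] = (a - 1)*(3*a + 13)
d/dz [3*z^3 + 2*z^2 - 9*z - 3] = 9*z^2 + 4*z - 9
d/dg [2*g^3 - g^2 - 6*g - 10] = 6*g^2 - 2*g - 6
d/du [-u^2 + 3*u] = 3 - 2*u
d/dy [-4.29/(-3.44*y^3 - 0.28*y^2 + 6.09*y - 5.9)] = (-44.2728*y^2 - 2.4024*y + 26.1261)/(3.44*y^3 + 0.28*y^2 - 6.09*y + 5.9)^2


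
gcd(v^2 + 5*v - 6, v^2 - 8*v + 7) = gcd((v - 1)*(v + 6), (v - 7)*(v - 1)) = v - 1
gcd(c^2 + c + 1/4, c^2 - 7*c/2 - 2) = c + 1/2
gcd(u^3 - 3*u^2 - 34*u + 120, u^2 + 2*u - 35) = u - 5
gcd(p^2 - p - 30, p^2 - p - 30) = p^2 - p - 30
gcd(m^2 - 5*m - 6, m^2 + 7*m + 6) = m + 1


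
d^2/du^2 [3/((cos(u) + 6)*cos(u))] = 3*(-2*(1 - cos(2*u))^2 + 45*cos(u) - 38*cos(2*u) - 9*cos(3*u) + 114)/(2*(cos(u) + 6)^3*cos(u)^3)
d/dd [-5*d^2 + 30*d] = 30 - 10*d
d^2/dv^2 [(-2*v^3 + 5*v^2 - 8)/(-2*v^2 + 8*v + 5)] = 2*(68*v^3 + 186*v^2 - 234*v + 467)/(8*v^6 - 96*v^5 + 324*v^4 - 32*v^3 - 810*v^2 - 600*v - 125)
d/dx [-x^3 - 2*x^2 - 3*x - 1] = -3*x^2 - 4*x - 3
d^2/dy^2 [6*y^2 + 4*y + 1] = 12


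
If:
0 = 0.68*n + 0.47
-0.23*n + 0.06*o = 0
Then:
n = -0.69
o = -2.65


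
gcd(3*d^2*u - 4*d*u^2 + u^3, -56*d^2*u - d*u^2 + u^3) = u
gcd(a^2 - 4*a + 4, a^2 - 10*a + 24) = 1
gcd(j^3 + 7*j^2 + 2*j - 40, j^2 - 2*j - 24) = j + 4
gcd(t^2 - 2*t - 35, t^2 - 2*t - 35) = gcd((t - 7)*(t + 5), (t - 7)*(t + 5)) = t^2 - 2*t - 35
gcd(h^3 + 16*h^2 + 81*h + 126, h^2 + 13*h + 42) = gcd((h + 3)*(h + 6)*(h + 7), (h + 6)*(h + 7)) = h^2 + 13*h + 42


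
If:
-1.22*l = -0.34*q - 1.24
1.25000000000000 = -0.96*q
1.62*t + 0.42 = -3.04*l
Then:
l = 0.65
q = -1.30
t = -1.49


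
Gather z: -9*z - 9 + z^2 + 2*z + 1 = z^2 - 7*z - 8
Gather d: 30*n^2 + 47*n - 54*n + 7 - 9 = 30*n^2 - 7*n - 2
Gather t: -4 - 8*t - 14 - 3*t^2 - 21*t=-3*t^2 - 29*t - 18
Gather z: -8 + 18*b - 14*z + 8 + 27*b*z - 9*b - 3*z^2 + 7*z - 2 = 9*b - 3*z^2 + z*(27*b - 7) - 2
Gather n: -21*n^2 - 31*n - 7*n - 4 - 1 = -21*n^2 - 38*n - 5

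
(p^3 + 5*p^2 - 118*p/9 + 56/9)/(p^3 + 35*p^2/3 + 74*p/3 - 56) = (p - 2/3)/(p + 6)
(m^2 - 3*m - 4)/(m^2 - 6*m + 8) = (m + 1)/(m - 2)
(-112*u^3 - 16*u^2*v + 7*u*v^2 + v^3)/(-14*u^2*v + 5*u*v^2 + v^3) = (16*u^2 - v^2)/(v*(2*u - v))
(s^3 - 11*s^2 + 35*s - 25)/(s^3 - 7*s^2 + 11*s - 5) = (s - 5)/(s - 1)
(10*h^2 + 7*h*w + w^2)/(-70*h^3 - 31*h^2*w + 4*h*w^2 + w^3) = (5*h + w)/(-35*h^2 + 2*h*w + w^2)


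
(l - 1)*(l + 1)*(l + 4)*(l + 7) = l^4 + 11*l^3 + 27*l^2 - 11*l - 28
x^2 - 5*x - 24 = (x - 8)*(x + 3)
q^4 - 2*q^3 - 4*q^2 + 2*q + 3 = (q - 3)*(q - 1)*(q + 1)^2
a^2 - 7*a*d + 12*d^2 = (a - 4*d)*(a - 3*d)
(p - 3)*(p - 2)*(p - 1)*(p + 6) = p^4 - 25*p^2 + 60*p - 36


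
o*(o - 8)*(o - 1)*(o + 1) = o^4 - 8*o^3 - o^2 + 8*o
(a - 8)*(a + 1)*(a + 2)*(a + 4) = a^4 - a^3 - 42*a^2 - 104*a - 64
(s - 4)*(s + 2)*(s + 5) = s^3 + 3*s^2 - 18*s - 40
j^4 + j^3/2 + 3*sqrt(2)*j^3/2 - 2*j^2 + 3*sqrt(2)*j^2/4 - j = j*(j + 1/2)*(j - sqrt(2)/2)*(j + 2*sqrt(2))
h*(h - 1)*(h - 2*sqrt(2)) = h^3 - 2*sqrt(2)*h^2 - h^2 + 2*sqrt(2)*h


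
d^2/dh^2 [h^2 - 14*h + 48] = 2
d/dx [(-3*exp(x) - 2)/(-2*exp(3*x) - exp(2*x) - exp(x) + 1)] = (-(3*exp(x) + 2)*(6*exp(2*x) + 2*exp(x) + 1) + 6*exp(3*x) + 3*exp(2*x) + 3*exp(x) - 3)*exp(x)/(2*exp(3*x) + exp(2*x) + exp(x) - 1)^2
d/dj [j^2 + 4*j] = 2*j + 4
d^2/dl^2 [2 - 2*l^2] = -4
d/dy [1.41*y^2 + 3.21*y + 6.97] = 2.82*y + 3.21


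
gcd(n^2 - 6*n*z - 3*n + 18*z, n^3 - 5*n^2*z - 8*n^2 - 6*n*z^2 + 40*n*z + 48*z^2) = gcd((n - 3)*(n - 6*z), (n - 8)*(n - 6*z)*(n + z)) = -n + 6*z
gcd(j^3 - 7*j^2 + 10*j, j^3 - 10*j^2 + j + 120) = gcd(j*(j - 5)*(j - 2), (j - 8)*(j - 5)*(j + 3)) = j - 5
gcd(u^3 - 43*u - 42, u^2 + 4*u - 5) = 1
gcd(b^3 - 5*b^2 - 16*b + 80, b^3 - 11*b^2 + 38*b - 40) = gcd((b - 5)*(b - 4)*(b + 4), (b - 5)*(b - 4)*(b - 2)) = b^2 - 9*b + 20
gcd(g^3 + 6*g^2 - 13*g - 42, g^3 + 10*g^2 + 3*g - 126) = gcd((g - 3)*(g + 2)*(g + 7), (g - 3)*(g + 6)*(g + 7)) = g^2 + 4*g - 21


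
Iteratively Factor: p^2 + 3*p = (p)*(p + 3)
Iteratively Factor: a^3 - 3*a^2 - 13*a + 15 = (a - 5)*(a^2 + 2*a - 3) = (a - 5)*(a + 3)*(a - 1)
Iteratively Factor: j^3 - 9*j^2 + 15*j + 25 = (j - 5)*(j^2 - 4*j - 5) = (j - 5)^2*(j + 1)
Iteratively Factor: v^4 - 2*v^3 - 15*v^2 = (v - 5)*(v^3 + 3*v^2) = v*(v - 5)*(v^2 + 3*v) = v^2*(v - 5)*(v + 3)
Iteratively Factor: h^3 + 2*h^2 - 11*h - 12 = (h + 4)*(h^2 - 2*h - 3) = (h - 3)*(h + 4)*(h + 1)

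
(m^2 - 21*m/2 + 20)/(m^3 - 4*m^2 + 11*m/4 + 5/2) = 2*(m - 8)/(2*m^2 - 3*m - 2)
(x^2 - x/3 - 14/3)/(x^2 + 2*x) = (x - 7/3)/x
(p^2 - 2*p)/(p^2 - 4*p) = (p - 2)/(p - 4)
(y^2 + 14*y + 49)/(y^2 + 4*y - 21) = (y + 7)/(y - 3)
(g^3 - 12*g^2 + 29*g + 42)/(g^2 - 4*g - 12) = (g^2 - 6*g - 7)/(g + 2)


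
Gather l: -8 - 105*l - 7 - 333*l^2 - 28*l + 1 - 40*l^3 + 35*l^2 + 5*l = -40*l^3 - 298*l^2 - 128*l - 14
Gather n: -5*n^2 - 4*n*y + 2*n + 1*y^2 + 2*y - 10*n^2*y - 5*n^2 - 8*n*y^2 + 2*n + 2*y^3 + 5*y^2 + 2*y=n^2*(-10*y - 10) + n*(-8*y^2 - 4*y + 4) + 2*y^3 + 6*y^2 + 4*y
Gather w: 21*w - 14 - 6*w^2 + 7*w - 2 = -6*w^2 + 28*w - 16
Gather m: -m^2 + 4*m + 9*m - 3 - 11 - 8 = -m^2 + 13*m - 22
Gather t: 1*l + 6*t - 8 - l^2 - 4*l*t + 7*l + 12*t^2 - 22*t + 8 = -l^2 + 8*l + 12*t^2 + t*(-4*l - 16)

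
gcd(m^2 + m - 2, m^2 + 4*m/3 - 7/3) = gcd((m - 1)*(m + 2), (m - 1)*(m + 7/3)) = m - 1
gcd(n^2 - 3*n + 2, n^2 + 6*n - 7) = n - 1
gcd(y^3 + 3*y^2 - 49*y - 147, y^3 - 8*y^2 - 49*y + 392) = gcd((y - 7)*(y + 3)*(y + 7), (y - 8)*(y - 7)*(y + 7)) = y^2 - 49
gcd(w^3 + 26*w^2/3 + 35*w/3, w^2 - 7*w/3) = w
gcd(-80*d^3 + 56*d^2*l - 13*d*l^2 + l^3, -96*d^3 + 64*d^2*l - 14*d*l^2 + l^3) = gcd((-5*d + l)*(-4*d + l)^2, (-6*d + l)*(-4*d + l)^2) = 16*d^2 - 8*d*l + l^2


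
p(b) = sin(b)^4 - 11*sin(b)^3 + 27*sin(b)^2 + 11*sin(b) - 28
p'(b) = 4*sin(b)^3*cos(b) - 33*sin(b)^2*cos(b) + 54*sin(b)*cos(b) + 11*cos(b)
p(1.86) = -1.49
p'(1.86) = -10.26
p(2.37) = -10.70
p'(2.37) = -24.35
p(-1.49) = -0.26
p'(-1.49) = -6.42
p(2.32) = -9.50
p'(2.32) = -23.44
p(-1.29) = -3.03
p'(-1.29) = -20.76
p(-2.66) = -26.16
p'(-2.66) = 19.05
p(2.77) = -20.96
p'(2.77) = -24.64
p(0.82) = -9.54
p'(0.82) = 23.47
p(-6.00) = -23.05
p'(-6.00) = 22.66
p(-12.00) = -15.94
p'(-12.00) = 26.24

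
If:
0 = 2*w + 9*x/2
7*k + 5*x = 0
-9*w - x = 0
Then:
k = 0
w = 0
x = 0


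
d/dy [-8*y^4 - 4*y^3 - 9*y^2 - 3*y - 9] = -32*y^3 - 12*y^2 - 18*y - 3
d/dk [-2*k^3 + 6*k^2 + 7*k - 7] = -6*k^2 + 12*k + 7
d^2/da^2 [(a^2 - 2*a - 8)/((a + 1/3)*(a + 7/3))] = 18*(-378*a^3 - 2133*a^2 - 4806*a - 3719)/(729*a^6 + 5832*a^5 + 17253*a^4 + 22896*a^3 + 13419*a^2 + 3528*a + 343)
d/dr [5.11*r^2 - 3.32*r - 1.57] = 10.22*r - 3.32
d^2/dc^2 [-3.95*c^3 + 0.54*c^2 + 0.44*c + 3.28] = 1.08 - 23.7*c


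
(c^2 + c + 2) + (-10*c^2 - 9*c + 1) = -9*c^2 - 8*c + 3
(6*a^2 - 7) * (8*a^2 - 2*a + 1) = 48*a^4 - 12*a^3 - 50*a^2 + 14*a - 7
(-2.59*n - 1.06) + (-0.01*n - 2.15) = -2.6*n - 3.21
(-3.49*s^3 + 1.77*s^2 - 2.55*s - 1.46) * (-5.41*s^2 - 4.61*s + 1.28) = 18.8809*s^5 + 6.5132*s^4 + 1.1686*s^3 + 21.9197*s^2 + 3.4666*s - 1.8688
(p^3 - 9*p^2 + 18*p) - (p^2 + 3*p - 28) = p^3 - 10*p^2 + 15*p + 28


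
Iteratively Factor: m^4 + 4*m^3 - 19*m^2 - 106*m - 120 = (m + 4)*(m^3 - 19*m - 30) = (m + 2)*(m + 4)*(m^2 - 2*m - 15) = (m + 2)*(m + 3)*(m + 4)*(m - 5)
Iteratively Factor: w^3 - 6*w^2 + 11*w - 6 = (w - 3)*(w^2 - 3*w + 2) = (w - 3)*(w - 2)*(w - 1)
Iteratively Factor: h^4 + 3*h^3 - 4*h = (h)*(h^3 + 3*h^2 - 4) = h*(h - 1)*(h^2 + 4*h + 4) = h*(h - 1)*(h + 2)*(h + 2)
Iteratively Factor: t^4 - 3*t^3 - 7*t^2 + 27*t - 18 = (t - 2)*(t^3 - t^2 - 9*t + 9) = (t - 3)*(t - 2)*(t^2 + 2*t - 3) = (t - 3)*(t - 2)*(t - 1)*(t + 3)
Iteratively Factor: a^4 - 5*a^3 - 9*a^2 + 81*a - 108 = (a - 3)*(a^3 - 2*a^2 - 15*a + 36) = (a - 3)^2*(a^2 + a - 12) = (a - 3)^3*(a + 4)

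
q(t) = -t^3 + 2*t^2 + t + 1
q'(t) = -3*t^2 + 4*t + 1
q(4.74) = -55.82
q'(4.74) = -47.44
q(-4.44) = 123.52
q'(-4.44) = -75.90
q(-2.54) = 27.75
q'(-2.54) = -28.51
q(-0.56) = 1.24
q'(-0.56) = -2.18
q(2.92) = -3.92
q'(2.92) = -12.90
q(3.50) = -13.88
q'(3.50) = -21.75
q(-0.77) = 1.87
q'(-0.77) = -3.86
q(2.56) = -0.11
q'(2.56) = -8.42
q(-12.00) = 2005.00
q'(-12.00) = -479.00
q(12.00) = -1427.00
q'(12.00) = -383.00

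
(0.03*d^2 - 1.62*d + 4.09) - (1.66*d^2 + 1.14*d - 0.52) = -1.63*d^2 - 2.76*d + 4.61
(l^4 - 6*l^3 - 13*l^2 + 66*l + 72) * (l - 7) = l^5 - 13*l^4 + 29*l^3 + 157*l^2 - 390*l - 504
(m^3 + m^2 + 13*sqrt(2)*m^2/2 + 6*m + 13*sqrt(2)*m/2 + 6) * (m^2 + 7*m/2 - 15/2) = m^5 + 9*m^4/2 + 13*sqrt(2)*m^4/2 + 2*m^3 + 117*sqrt(2)*m^3/4 - 26*sqrt(2)*m^2 + 39*m^2/2 - 195*sqrt(2)*m/4 - 24*m - 45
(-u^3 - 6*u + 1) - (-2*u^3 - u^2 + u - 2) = u^3 + u^2 - 7*u + 3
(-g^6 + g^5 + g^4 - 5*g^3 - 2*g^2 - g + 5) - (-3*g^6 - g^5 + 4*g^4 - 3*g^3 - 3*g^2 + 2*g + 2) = 2*g^6 + 2*g^5 - 3*g^4 - 2*g^3 + g^2 - 3*g + 3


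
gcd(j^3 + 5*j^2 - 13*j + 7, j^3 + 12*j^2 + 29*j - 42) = j^2 + 6*j - 7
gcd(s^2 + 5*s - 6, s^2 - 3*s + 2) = s - 1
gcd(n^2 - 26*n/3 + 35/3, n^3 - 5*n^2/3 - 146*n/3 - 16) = 1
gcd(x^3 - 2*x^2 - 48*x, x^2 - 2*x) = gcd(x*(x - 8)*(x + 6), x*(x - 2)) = x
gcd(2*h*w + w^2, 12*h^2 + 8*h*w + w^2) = 2*h + w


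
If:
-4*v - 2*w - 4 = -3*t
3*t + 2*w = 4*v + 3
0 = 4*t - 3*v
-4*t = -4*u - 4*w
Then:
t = -3/2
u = -5/4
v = -2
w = -1/4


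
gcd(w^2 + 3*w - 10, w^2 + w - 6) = w - 2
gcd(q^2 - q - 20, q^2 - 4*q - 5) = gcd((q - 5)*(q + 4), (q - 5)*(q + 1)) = q - 5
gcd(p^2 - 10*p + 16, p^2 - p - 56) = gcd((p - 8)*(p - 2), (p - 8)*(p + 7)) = p - 8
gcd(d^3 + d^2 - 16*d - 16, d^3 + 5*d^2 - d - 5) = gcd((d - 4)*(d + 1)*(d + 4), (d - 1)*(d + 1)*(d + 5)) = d + 1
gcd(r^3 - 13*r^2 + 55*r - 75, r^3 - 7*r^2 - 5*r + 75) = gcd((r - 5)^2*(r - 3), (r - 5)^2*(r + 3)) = r^2 - 10*r + 25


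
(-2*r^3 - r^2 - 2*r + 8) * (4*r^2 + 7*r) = -8*r^5 - 18*r^4 - 15*r^3 + 18*r^2 + 56*r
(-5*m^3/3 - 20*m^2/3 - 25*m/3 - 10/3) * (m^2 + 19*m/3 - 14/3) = -5*m^5/3 - 155*m^4/9 - 385*m^3/9 - 25*m^2 + 160*m/9 + 140/9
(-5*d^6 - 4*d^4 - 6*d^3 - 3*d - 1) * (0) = 0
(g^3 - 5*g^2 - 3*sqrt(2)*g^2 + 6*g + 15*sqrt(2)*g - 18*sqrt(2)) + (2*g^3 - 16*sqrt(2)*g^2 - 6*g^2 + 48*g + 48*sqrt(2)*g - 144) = 3*g^3 - 19*sqrt(2)*g^2 - 11*g^2 + 54*g + 63*sqrt(2)*g - 144 - 18*sqrt(2)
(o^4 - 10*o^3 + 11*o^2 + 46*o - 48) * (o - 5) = o^5 - 15*o^4 + 61*o^3 - 9*o^2 - 278*o + 240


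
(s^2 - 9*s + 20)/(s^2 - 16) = (s - 5)/(s + 4)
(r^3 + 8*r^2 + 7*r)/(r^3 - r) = (r + 7)/(r - 1)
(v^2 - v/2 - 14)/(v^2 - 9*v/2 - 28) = (v - 4)/(v - 8)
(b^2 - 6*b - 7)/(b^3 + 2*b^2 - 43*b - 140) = (b + 1)/(b^2 + 9*b + 20)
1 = 1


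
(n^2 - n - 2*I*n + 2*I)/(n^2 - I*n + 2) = (n - 1)/(n + I)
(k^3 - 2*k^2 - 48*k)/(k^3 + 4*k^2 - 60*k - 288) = k/(k + 6)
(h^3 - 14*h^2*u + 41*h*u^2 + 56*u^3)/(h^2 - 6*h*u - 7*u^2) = h - 8*u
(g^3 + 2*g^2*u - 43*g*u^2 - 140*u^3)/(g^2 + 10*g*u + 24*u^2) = (g^2 - 2*g*u - 35*u^2)/(g + 6*u)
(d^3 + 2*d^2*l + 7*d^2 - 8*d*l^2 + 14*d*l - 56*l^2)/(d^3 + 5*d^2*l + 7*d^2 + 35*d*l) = (d^2 + 2*d*l - 8*l^2)/(d*(d + 5*l))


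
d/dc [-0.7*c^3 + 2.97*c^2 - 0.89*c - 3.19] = -2.1*c^2 + 5.94*c - 0.89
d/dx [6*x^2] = 12*x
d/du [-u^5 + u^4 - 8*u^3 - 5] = u^2*(-5*u^2 + 4*u - 24)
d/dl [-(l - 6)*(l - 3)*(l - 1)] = -3*l^2 + 20*l - 27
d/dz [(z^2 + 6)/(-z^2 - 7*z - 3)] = (-7*z^2 + 6*z + 42)/(z^4 + 14*z^3 + 55*z^2 + 42*z + 9)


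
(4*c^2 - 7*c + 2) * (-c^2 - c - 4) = -4*c^4 + 3*c^3 - 11*c^2 + 26*c - 8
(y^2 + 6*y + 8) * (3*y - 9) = 3*y^3 + 9*y^2 - 30*y - 72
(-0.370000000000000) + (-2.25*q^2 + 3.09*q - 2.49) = -2.25*q^2 + 3.09*q - 2.86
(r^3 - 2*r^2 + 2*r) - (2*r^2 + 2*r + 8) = r^3 - 4*r^2 - 8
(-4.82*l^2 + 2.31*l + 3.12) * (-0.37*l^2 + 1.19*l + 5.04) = 1.7834*l^4 - 6.5905*l^3 - 22.6983*l^2 + 15.3552*l + 15.7248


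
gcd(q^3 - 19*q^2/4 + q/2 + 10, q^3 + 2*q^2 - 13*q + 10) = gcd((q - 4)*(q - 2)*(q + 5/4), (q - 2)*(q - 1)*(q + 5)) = q - 2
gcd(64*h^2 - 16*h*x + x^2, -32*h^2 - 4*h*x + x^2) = -8*h + x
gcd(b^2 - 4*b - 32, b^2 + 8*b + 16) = b + 4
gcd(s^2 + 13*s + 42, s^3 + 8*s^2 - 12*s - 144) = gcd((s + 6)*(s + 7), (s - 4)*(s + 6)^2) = s + 6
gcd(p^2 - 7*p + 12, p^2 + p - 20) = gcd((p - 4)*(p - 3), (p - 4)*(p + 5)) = p - 4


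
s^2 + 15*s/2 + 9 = (s + 3/2)*(s + 6)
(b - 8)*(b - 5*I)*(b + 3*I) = b^3 - 8*b^2 - 2*I*b^2 + 15*b + 16*I*b - 120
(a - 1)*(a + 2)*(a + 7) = a^3 + 8*a^2 + 5*a - 14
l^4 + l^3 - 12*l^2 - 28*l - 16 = (l - 4)*(l + 1)*(l + 2)^2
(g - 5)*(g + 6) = g^2 + g - 30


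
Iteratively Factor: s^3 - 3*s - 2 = (s - 2)*(s^2 + 2*s + 1) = (s - 2)*(s + 1)*(s + 1)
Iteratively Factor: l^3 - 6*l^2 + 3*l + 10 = (l - 2)*(l^2 - 4*l - 5) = (l - 5)*(l - 2)*(l + 1)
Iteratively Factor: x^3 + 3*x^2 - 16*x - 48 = (x + 4)*(x^2 - x - 12) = (x + 3)*(x + 4)*(x - 4)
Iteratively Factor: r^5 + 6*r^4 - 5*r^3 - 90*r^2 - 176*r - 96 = (r + 1)*(r^4 + 5*r^3 - 10*r^2 - 80*r - 96) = (r + 1)*(r + 2)*(r^3 + 3*r^2 - 16*r - 48) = (r + 1)*(r + 2)*(r + 3)*(r^2 - 16) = (r + 1)*(r + 2)*(r + 3)*(r + 4)*(r - 4)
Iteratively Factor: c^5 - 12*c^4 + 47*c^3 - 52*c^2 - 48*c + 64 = (c + 1)*(c^4 - 13*c^3 + 60*c^2 - 112*c + 64) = (c - 4)*(c + 1)*(c^3 - 9*c^2 + 24*c - 16) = (c - 4)^2*(c + 1)*(c^2 - 5*c + 4) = (c - 4)^3*(c + 1)*(c - 1)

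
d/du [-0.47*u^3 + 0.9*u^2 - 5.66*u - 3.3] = -1.41*u^2 + 1.8*u - 5.66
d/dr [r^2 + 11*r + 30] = 2*r + 11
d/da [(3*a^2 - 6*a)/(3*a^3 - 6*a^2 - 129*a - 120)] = (-a^4 + 4*a^3 - 47*a^2 - 80*a + 80)/(a^6 - 4*a^5 - 82*a^4 + 92*a^3 + 2009*a^2 + 3440*a + 1600)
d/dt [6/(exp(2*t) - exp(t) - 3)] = (6 - 12*exp(t))*exp(t)/(-exp(2*t) + exp(t) + 3)^2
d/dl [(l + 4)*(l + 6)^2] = (l + 6)*(3*l + 14)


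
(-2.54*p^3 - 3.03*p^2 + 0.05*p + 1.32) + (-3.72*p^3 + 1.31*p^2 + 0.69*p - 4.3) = -6.26*p^3 - 1.72*p^2 + 0.74*p - 2.98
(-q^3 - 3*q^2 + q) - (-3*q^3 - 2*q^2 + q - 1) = 2*q^3 - q^2 + 1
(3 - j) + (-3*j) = 3 - 4*j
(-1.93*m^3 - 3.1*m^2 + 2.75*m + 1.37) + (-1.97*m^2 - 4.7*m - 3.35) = -1.93*m^3 - 5.07*m^2 - 1.95*m - 1.98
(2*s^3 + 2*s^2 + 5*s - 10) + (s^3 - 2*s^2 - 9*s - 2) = 3*s^3 - 4*s - 12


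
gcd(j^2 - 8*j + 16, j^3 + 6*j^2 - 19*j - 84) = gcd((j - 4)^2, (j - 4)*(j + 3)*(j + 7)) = j - 4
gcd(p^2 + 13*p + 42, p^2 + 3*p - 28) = p + 7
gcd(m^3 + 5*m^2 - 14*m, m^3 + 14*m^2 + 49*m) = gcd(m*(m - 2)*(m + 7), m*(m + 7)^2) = m^2 + 7*m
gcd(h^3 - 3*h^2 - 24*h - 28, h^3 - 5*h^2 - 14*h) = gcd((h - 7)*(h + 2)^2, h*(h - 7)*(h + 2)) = h^2 - 5*h - 14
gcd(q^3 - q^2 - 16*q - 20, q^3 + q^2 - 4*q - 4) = q + 2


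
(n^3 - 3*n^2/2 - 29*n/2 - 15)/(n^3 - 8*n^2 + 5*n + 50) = (n + 3/2)/(n - 5)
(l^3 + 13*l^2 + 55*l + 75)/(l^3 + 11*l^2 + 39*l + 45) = (l + 5)/(l + 3)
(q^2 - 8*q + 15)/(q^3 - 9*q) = (q - 5)/(q*(q + 3))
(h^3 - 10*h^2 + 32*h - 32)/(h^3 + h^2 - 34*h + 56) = (h - 4)/(h + 7)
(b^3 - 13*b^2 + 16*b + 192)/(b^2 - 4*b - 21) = (b^2 - 16*b + 64)/(b - 7)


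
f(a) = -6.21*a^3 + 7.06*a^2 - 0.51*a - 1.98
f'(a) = -18.63*a^2 + 14.12*a - 0.51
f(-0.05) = -1.94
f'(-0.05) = -1.26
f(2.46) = -52.96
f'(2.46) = -78.52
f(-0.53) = 1.20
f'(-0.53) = -13.23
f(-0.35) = -0.67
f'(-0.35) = -7.73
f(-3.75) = 426.69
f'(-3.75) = -315.44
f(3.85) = -253.68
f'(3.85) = -222.29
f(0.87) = -1.17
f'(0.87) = -2.33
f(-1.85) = 62.45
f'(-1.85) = -90.39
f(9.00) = -3961.80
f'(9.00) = -1382.46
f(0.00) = -1.98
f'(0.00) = -0.51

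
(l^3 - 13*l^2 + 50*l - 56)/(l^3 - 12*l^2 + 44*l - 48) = (l - 7)/(l - 6)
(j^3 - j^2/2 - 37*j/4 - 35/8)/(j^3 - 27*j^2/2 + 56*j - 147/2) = (j^2 + 3*j + 5/4)/(j^2 - 10*j + 21)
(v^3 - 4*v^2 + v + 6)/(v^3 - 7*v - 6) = (v - 2)/(v + 2)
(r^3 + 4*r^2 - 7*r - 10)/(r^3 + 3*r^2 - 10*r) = (r + 1)/r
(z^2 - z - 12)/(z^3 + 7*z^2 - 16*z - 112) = (z + 3)/(z^2 + 11*z + 28)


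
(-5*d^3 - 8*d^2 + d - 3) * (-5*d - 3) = 25*d^4 + 55*d^3 + 19*d^2 + 12*d + 9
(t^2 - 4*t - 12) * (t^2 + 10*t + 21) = t^4 + 6*t^3 - 31*t^2 - 204*t - 252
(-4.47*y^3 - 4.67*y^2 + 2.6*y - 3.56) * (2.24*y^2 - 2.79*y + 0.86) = -10.0128*y^5 + 2.0105*y^4 + 15.0091*y^3 - 19.2446*y^2 + 12.1684*y - 3.0616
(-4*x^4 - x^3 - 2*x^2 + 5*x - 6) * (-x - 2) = 4*x^5 + 9*x^4 + 4*x^3 - x^2 - 4*x + 12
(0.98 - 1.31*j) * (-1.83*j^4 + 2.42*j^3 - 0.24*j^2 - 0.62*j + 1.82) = 2.3973*j^5 - 4.9636*j^4 + 2.686*j^3 + 0.577*j^2 - 2.9918*j + 1.7836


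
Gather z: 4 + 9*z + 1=9*z + 5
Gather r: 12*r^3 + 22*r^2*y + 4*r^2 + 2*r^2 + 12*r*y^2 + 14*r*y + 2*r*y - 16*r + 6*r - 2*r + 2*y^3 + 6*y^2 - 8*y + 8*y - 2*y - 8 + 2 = 12*r^3 + r^2*(22*y + 6) + r*(12*y^2 + 16*y - 12) + 2*y^3 + 6*y^2 - 2*y - 6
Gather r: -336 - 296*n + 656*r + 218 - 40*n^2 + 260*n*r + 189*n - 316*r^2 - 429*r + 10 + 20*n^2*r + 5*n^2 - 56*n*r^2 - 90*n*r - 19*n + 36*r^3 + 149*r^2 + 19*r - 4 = -35*n^2 - 126*n + 36*r^3 + r^2*(-56*n - 167) + r*(20*n^2 + 170*n + 246) - 112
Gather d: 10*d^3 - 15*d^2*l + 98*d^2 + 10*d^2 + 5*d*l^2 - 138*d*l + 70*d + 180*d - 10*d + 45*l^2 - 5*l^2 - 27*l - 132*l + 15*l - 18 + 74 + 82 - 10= 10*d^3 + d^2*(108 - 15*l) + d*(5*l^2 - 138*l + 240) + 40*l^2 - 144*l + 128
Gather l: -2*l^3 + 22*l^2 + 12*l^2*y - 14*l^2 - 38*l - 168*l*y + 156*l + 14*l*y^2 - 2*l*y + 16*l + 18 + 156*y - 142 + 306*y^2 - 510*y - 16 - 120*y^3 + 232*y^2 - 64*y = -2*l^3 + l^2*(12*y + 8) + l*(14*y^2 - 170*y + 134) - 120*y^3 + 538*y^2 - 418*y - 140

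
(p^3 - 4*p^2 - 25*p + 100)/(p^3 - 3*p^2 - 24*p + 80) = (p - 5)/(p - 4)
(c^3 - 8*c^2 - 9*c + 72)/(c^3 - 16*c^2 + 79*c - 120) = (c + 3)/(c - 5)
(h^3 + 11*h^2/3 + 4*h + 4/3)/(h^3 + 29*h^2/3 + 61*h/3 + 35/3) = (3*h^2 + 8*h + 4)/(3*h^2 + 26*h + 35)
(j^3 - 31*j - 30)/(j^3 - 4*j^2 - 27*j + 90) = (j + 1)/(j - 3)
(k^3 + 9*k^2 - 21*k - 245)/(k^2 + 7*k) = k + 2 - 35/k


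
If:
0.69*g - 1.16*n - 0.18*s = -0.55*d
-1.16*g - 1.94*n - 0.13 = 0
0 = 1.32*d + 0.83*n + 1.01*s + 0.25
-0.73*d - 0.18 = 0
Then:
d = -0.25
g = 0.06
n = -0.10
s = 0.16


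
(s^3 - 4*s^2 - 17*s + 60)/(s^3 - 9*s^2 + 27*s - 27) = (s^2 - s - 20)/(s^2 - 6*s + 9)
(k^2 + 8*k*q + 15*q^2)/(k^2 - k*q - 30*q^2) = (-k - 3*q)/(-k + 6*q)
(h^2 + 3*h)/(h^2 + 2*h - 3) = h/(h - 1)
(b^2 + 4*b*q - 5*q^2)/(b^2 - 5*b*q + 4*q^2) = (-b - 5*q)/(-b + 4*q)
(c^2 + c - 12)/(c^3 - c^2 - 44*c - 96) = (c - 3)/(c^2 - 5*c - 24)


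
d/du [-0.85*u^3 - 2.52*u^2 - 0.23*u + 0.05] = -2.55*u^2 - 5.04*u - 0.23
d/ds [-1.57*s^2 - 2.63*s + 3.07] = -3.14*s - 2.63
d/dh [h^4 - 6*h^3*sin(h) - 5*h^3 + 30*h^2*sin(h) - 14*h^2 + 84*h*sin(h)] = -6*h^3*cos(h) + 4*h^3 - 18*h^2*sin(h) + 30*h^2*cos(h) - 15*h^2 + 60*h*sin(h) + 84*h*cos(h) - 28*h + 84*sin(h)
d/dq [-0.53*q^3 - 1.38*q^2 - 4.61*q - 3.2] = -1.59*q^2 - 2.76*q - 4.61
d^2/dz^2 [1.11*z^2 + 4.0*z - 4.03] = 2.22000000000000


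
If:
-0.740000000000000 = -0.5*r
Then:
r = 1.48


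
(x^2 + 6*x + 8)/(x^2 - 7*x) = (x^2 + 6*x + 8)/(x*(x - 7))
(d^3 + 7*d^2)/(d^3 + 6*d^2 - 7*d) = d/(d - 1)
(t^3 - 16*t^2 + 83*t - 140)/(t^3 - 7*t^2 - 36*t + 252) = (t^2 - 9*t + 20)/(t^2 - 36)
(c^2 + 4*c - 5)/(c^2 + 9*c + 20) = (c - 1)/(c + 4)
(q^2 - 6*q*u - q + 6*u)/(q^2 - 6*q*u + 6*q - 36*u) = (q - 1)/(q + 6)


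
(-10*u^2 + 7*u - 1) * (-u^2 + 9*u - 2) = 10*u^4 - 97*u^3 + 84*u^2 - 23*u + 2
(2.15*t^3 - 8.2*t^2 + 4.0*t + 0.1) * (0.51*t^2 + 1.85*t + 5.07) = 1.0965*t^5 - 0.204499999999999*t^4 - 2.2295*t^3 - 34.123*t^2 + 20.465*t + 0.507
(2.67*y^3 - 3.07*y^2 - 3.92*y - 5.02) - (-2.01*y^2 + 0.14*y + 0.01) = 2.67*y^3 - 1.06*y^2 - 4.06*y - 5.03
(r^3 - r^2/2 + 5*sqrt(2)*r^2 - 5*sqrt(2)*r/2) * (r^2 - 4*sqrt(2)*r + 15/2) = r^5 - r^4/2 + sqrt(2)*r^4 - 65*r^3/2 - sqrt(2)*r^3/2 + 65*r^2/4 + 75*sqrt(2)*r^2/2 - 75*sqrt(2)*r/4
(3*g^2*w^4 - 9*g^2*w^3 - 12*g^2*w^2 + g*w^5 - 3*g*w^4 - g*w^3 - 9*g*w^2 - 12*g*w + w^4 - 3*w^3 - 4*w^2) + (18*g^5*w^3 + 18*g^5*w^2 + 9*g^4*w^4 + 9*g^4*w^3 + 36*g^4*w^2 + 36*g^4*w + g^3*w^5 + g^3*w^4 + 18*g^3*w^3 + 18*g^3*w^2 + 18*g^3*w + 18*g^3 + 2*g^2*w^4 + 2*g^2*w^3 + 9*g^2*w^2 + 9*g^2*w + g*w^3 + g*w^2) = 18*g^5*w^3 + 18*g^5*w^2 + 9*g^4*w^4 + 9*g^4*w^3 + 36*g^4*w^2 + 36*g^4*w + g^3*w^5 + g^3*w^4 + 18*g^3*w^3 + 18*g^3*w^2 + 18*g^3*w + 18*g^3 + 5*g^2*w^4 - 7*g^2*w^3 - 3*g^2*w^2 + 9*g^2*w + g*w^5 - 3*g*w^4 - 8*g*w^2 - 12*g*w + w^4 - 3*w^3 - 4*w^2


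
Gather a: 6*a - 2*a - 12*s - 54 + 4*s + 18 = 4*a - 8*s - 36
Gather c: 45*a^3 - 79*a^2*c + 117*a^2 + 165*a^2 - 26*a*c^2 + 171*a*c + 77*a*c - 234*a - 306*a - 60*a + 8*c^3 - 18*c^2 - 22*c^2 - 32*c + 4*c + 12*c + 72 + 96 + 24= 45*a^3 + 282*a^2 - 600*a + 8*c^3 + c^2*(-26*a - 40) + c*(-79*a^2 + 248*a - 16) + 192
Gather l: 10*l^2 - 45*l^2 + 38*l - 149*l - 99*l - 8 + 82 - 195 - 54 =-35*l^2 - 210*l - 175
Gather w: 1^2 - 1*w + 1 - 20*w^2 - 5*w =-20*w^2 - 6*w + 2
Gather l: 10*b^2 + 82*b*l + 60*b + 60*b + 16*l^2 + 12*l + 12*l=10*b^2 + 120*b + 16*l^2 + l*(82*b + 24)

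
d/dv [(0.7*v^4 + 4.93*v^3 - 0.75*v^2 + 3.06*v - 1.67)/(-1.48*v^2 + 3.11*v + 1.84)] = (-2.072*v^5 - 0.765400000000001*v^4 + 35.8166*v^3 + 29.4099*v^2 - 7.7032*v + 10.8241)/(2.1904*v^4 - 9.2056*v^3 + 4.2257*v^2 + 11.4448*v + 3.3856)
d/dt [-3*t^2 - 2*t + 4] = -6*t - 2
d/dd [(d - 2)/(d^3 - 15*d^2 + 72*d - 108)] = (-2*d^2 + 9*d - 6)/(d^5 - 24*d^4 + 225*d^3 - 1026*d^2 + 2268*d - 1944)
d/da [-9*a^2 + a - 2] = 1 - 18*a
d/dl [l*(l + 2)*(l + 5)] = 3*l^2 + 14*l + 10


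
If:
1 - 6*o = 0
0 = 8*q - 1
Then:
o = 1/6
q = 1/8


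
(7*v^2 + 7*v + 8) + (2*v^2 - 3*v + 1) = 9*v^2 + 4*v + 9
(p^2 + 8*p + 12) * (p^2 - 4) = p^4 + 8*p^3 + 8*p^2 - 32*p - 48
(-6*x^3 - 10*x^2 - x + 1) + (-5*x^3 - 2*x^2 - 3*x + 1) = -11*x^3 - 12*x^2 - 4*x + 2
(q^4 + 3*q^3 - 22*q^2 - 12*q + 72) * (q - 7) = q^5 - 4*q^4 - 43*q^3 + 142*q^2 + 156*q - 504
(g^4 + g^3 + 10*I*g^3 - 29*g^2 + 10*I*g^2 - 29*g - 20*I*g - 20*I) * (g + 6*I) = g^5 + g^4 + 16*I*g^4 - 89*g^3 + 16*I*g^3 - 89*g^2 - 194*I*g^2 + 120*g - 194*I*g + 120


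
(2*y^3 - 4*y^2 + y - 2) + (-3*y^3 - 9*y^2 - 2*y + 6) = -y^3 - 13*y^2 - y + 4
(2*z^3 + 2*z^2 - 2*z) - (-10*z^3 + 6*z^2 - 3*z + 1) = 12*z^3 - 4*z^2 + z - 1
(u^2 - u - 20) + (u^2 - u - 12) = 2*u^2 - 2*u - 32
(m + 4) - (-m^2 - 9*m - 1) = m^2 + 10*m + 5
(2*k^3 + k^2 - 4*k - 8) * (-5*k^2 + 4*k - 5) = -10*k^5 + 3*k^4 + 14*k^3 + 19*k^2 - 12*k + 40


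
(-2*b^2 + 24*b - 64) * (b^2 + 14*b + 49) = -2*b^4 - 4*b^3 + 174*b^2 + 280*b - 3136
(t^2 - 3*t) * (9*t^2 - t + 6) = 9*t^4 - 28*t^3 + 9*t^2 - 18*t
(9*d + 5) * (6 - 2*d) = -18*d^2 + 44*d + 30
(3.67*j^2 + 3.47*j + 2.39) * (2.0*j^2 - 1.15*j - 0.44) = 7.34*j^4 + 2.7195*j^3 - 0.825299999999999*j^2 - 4.2753*j - 1.0516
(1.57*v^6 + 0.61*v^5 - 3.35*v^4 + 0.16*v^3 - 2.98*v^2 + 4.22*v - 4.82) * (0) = 0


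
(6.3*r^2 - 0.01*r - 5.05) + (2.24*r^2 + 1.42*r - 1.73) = 8.54*r^2 + 1.41*r - 6.78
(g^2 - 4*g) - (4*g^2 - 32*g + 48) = -3*g^2 + 28*g - 48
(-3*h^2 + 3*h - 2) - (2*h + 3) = -3*h^2 + h - 5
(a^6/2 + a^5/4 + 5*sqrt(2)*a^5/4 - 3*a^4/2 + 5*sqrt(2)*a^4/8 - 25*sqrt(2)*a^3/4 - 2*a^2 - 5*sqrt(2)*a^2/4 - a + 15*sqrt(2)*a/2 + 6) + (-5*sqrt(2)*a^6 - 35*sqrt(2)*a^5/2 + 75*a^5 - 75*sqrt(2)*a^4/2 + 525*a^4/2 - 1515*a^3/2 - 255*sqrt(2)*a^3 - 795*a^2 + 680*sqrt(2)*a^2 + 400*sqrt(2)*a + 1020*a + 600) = -5*sqrt(2)*a^6 + a^6/2 - 65*sqrt(2)*a^5/4 + 301*a^5/4 - 295*sqrt(2)*a^4/8 + 261*a^4 - 1515*a^3/2 - 1045*sqrt(2)*a^3/4 - 797*a^2 + 2715*sqrt(2)*a^2/4 + 815*sqrt(2)*a/2 + 1019*a + 606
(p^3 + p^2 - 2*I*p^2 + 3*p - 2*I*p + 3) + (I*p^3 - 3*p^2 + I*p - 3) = p^3 + I*p^3 - 2*p^2 - 2*I*p^2 + 3*p - I*p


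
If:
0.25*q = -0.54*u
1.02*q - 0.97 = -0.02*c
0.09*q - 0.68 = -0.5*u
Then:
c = 293.62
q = -4.81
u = 2.23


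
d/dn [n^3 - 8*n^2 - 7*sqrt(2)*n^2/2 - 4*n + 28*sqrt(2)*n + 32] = 3*n^2 - 16*n - 7*sqrt(2)*n - 4 + 28*sqrt(2)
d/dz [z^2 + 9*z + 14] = 2*z + 9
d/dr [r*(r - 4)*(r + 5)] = 3*r^2 + 2*r - 20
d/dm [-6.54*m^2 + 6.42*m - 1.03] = 6.42 - 13.08*m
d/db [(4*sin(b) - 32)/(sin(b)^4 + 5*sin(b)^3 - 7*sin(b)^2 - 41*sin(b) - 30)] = 4*(-3*sin(b)^4 + 22*sin(b)^3 + 127*sin(b)^2 - 112*sin(b) - 358)*cos(b)/((sin(b) - 3)^2*(sin(b) + 1)^2*(sin(b) + 2)^2*(sin(b) + 5)^2)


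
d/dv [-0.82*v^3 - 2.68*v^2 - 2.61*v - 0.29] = -2.46*v^2 - 5.36*v - 2.61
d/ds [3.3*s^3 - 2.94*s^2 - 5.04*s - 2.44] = 9.9*s^2 - 5.88*s - 5.04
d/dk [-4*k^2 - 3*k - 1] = -8*k - 3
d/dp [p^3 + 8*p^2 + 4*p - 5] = 3*p^2 + 16*p + 4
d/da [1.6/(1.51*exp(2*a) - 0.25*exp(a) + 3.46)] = (0.4 - 4.832*exp(a))*exp(a)/(1.51*exp(2*a) - 0.25*exp(a) + 3.46)^2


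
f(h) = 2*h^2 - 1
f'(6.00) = 24.00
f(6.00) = 71.00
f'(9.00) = 36.00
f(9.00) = 161.00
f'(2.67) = 10.68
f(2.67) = 13.26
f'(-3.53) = -14.12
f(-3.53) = 23.92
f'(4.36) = 17.44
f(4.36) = 37.02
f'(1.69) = 6.76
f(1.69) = 4.71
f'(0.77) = 3.08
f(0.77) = 0.19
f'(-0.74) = -2.96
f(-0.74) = 0.10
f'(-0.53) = -2.12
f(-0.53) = -0.44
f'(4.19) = 16.76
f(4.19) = 34.11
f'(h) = 4*h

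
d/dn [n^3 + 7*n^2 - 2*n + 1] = 3*n^2 + 14*n - 2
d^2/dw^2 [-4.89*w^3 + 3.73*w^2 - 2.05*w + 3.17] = 7.46 - 29.34*w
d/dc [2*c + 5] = 2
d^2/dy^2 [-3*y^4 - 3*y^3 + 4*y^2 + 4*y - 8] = -36*y^2 - 18*y + 8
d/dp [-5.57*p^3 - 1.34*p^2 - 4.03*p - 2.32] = -16.71*p^2 - 2.68*p - 4.03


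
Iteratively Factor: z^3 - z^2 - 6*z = (z - 3)*(z^2 + 2*z) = z*(z - 3)*(z + 2)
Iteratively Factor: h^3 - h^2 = (h - 1)*(h^2) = h*(h - 1)*(h)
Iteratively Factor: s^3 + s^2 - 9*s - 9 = (s + 3)*(s^2 - 2*s - 3) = (s - 3)*(s + 3)*(s + 1)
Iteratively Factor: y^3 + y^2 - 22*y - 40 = (y + 4)*(y^2 - 3*y - 10) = (y - 5)*(y + 4)*(y + 2)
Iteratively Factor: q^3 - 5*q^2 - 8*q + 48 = (q + 3)*(q^2 - 8*q + 16) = (q - 4)*(q + 3)*(q - 4)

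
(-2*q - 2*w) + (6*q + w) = 4*q - w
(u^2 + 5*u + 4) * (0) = 0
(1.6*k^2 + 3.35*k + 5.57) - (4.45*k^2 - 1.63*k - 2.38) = -2.85*k^2 + 4.98*k + 7.95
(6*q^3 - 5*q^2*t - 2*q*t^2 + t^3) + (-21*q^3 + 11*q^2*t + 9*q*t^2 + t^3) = -15*q^3 + 6*q^2*t + 7*q*t^2 + 2*t^3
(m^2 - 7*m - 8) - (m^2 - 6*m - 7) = -m - 1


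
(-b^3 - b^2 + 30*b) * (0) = 0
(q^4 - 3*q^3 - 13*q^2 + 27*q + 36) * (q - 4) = q^5 - 7*q^4 - q^3 + 79*q^2 - 72*q - 144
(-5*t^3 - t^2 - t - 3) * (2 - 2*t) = 10*t^4 - 8*t^3 + 4*t - 6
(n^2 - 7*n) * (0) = 0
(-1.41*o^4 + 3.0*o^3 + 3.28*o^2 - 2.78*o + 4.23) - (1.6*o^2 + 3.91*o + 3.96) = -1.41*o^4 + 3.0*o^3 + 1.68*o^2 - 6.69*o + 0.27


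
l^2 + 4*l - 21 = (l - 3)*(l + 7)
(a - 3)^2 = a^2 - 6*a + 9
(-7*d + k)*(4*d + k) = -28*d^2 - 3*d*k + k^2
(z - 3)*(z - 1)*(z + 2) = z^3 - 2*z^2 - 5*z + 6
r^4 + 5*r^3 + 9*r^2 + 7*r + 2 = (r + 1)^3*(r + 2)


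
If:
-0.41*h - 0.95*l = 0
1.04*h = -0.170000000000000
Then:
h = -0.16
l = 0.07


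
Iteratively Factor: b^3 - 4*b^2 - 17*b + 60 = (b + 4)*(b^2 - 8*b + 15) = (b - 3)*(b + 4)*(b - 5)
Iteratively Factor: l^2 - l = (l)*(l - 1)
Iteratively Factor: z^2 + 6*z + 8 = (z + 2)*(z + 4)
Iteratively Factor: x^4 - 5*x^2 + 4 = (x + 2)*(x^3 - 2*x^2 - x + 2) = (x - 2)*(x + 2)*(x^2 - 1) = (x - 2)*(x - 1)*(x + 2)*(x + 1)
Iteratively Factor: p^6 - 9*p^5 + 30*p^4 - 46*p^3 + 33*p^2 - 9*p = (p - 3)*(p^5 - 6*p^4 + 12*p^3 - 10*p^2 + 3*p) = (p - 3)^2*(p^4 - 3*p^3 + 3*p^2 - p) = (p - 3)^2*(p - 1)*(p^3 - 2*p^2 + p) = (p - 3)^2*(p - 1)^2*(p^2 - p) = (p - 3)^2*(p - 1)^3*(p)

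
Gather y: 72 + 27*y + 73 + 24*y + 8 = 51*y + 153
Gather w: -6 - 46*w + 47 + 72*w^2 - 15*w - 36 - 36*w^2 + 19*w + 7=36*w^2 - 42*w + 12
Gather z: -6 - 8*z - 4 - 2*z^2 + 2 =-2*z^2 - 8*z - 8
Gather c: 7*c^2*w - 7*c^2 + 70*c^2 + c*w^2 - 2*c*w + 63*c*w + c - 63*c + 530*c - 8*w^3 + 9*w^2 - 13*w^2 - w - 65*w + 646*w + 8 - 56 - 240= c^2*(7*w + 63) + c*(w^2 + 61*w + 468) - 8*w^3 - 4*w^2 + 580*w - 288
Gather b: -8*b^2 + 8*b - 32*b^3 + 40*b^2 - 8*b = -32*b^3 + 32*b^2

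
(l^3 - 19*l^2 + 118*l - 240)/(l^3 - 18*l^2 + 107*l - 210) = (l - 8)/(l - 7)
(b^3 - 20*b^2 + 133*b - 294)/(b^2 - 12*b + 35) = (b^2 - 13*b + 42)/(b - 5)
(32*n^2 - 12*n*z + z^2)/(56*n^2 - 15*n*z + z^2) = (-4*n + z)/(-7*n + z)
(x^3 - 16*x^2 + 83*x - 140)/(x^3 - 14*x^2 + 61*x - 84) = (x - 5)/(x - 3)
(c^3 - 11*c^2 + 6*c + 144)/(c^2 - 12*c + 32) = (c^2 - 3*c - 18)/(c - 4)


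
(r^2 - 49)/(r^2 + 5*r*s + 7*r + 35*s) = (r - 7)/(r + 5*s)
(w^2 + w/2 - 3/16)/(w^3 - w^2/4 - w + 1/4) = (w + 3/4)/(w^2 - 1)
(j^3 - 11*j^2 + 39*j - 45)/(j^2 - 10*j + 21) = (j^2 - 8*j + 15)/(j - 7)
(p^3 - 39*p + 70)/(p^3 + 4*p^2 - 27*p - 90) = (p^2 + 5*p - 14)/(p^2 + 9*p + 18)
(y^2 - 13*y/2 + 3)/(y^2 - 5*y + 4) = (y^2 - 13*y/2 + 3)/(y^2 - 5*y + 4)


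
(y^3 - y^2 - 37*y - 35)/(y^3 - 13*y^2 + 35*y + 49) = (y + 5)/(y - 7)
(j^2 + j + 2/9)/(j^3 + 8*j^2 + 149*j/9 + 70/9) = (3*j + 1)/(3*j^2 + 22*j + 35)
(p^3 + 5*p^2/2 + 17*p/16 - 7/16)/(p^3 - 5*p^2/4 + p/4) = (4*p^2 + 11*p + 7)/(4*p*(p - 1))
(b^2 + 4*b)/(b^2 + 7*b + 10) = b*(b + 4)/(b^2 + 7*b + 10)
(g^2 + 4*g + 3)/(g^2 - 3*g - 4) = (g + 3)/(g - 4)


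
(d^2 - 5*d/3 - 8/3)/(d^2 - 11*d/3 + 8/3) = (d + 1)/(d - 1)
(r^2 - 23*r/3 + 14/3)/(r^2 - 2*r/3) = (r - 7)/r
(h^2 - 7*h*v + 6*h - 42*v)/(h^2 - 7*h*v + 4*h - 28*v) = (h + 6)/(h + 4)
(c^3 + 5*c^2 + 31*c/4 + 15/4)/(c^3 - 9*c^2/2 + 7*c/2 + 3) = (4*c^3 + 20*c^2 + 31*c + 15)/(2*(2*c^3 - 9*c^2 + 7*c + 6))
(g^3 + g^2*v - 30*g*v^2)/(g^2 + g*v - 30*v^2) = g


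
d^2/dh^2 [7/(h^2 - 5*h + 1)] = 14*(-h^2 + 5*h + (2*h - 5)^2 - 1)/(h^2 - 5*h + 1)^3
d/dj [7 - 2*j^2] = -4*j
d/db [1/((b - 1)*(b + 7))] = 2*(-b - 3)/(b^4 + 12*b^3 + 22*b^2 - 84*b + 49)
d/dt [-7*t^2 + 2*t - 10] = 2 - 14*t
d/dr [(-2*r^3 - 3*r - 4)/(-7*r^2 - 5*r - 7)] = (14*r^4 + 20*r^3 + 21*r^2 - 56*r + 1)/(49*r^4 + 70*r^3 + 123*r^2 + 70*r + 49)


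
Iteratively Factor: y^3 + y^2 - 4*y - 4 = (y + 2)*(y^2 - y - 2) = (y + 1)*(y + 2)*(y - 2)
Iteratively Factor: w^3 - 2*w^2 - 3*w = (w - 3)*(w^2 + w) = (w - 3)*(w + 1)*(w)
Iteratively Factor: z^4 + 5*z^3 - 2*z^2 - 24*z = (z - 2)*(z^3 + 7*z^2 + 12*z) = (z - 2)*(z + 3)*(z^2 + 4*z) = (z - 2)*(z + 3)*(z + 4)*(z)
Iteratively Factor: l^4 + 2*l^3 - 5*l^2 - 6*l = (l + 1)*(l^3 + l^2 - 6*l) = l*(l + 1)*(l^2 + l - 6) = l*(l + 1)*(l + 3)*(l - 2)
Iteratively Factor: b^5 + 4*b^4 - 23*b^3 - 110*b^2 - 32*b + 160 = (b - 1)*(b^4 + 5*b^3 - 18*b^2 - 128*b - 160) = (b - 5)*(b - 1)*(b^3 + 10*b^2 + 32*b + 32) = (b - 5)*(b - 1)*(b + 4)*(b^2 + 6*b + 8) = (b - 5)*(b - 1)*(b + 2)*(b + 4)*(b + 4)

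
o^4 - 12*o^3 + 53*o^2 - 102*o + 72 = (o - 4)*(o - 3)^2*(o - 2)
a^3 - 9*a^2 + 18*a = a*(a - 6)*(a - 3)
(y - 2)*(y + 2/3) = y^2 - 4*y/3 - 4/3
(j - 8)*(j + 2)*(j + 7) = j^3 + j^2 - 58*j - 112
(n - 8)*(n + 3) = n^2 - 5*n - 24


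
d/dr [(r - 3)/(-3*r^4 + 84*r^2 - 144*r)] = (-r*(r^3 - 28*r + 48) + 4*(r - 3)*(r^3 - 14*r + 12))/(3*r^2*(r^3 - 28*r + 48)^2)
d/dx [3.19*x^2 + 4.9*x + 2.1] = 6.38*x + 4.9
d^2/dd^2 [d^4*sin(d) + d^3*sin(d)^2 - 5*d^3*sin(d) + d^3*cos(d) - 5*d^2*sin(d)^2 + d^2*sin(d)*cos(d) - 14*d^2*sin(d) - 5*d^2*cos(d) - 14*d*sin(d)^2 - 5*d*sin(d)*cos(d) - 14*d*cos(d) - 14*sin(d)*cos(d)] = -d^4*sin(d) + 5*d^3*sin(d) + 7*d^3*cos(d) + 2*d^3*cos(2*d) + 20*d^2*sin(d) + 4*d^2*sin(2*d) - 25*d^2*cos(d) - 10*d^2*cos(2*d) - 10*d*sin(d) - 10*d*sin(2*d) - 36*d*cos(d) - 27*d*cos(2*d) + 3*d + sin(2*d) - 10*cos(d) - 5*cos(2*d) - 5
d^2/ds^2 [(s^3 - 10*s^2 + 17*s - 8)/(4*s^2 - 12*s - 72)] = (7*s^3 - 201*s^2 + 981*s - 2187)/(s^6 - 9*s^5 - 27*s^4 + 297*s^3 + 486*s^2 - 2916*s - 5832)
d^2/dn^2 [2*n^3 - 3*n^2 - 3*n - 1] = 12*n - 6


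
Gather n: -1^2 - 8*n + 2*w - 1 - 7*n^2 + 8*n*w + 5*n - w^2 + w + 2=-7*n^2 + n*(8*w - 3) - w^2 + 3*w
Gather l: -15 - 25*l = -25*l - 15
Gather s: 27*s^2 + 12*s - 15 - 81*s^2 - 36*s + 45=-54*s^2 - 24*s + 30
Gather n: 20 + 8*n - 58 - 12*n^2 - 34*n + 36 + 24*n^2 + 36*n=12*n^2 + 10*n - 2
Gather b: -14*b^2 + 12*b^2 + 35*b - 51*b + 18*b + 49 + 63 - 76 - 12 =-2*b^2 + 2*b + 24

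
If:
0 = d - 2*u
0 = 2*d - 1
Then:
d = 1/2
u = 1/4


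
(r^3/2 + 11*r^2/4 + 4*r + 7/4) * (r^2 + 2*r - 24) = r^5/2 + 15*r^4/4 - 5*r^3/2 - 225*r^2/4 - 185*r/2 - 42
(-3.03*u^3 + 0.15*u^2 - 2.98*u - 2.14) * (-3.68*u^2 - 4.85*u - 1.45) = 11.1504*u^5 + 14.1435*u^4 + 14.6324*u^3 + 22.1107*u^2 + 14.7*u + 3.103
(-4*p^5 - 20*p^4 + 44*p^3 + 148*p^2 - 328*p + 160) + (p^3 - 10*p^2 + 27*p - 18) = -4*p^5 - 20*p^4 + 45*p^3 + 138*p^2 - 301*p + 142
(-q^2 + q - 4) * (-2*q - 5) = 2*q^3 + 3*q^2 + 3*q + 20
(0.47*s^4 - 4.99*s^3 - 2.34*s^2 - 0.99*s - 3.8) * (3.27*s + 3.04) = 1.5369*s^5 - 14.8885*s^4 - 22.8214*s^3 - 10.3509*s^2 - 15.4356*s - 11.552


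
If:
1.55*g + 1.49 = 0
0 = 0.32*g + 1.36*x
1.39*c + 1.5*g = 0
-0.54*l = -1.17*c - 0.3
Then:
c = 1.04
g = -0.96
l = 2.80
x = 0.23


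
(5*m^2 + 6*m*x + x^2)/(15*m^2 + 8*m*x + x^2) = (m + x)/(3*m + x)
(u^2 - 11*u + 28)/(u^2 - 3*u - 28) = (u - 4)/(u + 4)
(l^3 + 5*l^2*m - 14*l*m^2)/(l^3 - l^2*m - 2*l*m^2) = (l + 7*m)/(l + m)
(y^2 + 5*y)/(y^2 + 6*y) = (y + 5)/(y + 6)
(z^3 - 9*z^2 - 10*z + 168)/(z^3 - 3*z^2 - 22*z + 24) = (z - 7)/(z - 1)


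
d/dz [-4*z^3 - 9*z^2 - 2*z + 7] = -12*z^2 - 18*z - 2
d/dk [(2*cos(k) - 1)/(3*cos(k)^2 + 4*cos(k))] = 2*(-2*sin(k)^3/cos(k)^2 + sin(k) - 3*tan(k))/(3*cos(k) + 4)^2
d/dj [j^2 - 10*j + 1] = 2*j - 10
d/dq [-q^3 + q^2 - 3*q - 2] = -3*q^2 + 2*q - 3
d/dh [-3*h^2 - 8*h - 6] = -6*h - 8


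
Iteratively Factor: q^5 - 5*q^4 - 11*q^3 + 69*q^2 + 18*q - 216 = (q - 3)*(q^4 - 2*q^3 - 17*q^2 + 18*q + 72) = (q - 3)*(q + 3)*(q^3 - 5*q^2 - 2*q + 24) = (q - 3)*(q + 2)*(q + 3)*(q^2 - 7*q + 12) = (q - 3)^2*(q + 2)*(q + 3)*(q - 4)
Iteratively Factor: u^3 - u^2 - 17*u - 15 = (u - 5)*(u^2 + 4*u + 3) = (u - 5)*(u + 3)*(u + 1)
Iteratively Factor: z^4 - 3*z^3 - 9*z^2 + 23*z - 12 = (z - 1)*(z^3 - 2*z^2 - 11*z + 12) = (z - 4)*(z - 1)*(z^2 + 2*z - 3) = (z - 4)*(z - 1)*(z + 3)*(z - 1)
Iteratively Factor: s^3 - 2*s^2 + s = (s - 1)*(s^2 - s) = (s - 1)^2*(s)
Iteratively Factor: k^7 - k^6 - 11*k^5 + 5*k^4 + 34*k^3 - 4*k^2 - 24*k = (k + 2)*(k^6 - 3*k^5 - 5*k^4 + 15*k^3 + 4*k^2 - 12*k) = (k - 3)*(k + 2)*(k^5 - 5*k^3 + 4*k) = (k - 3)*(k - 2)*(k + 2)*(k^4 + 2*k^3 - k^2 - 2*k) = (k - 3)*(k - 2)*(k - 1)*(k + 2)*(k^3 + 3*k^2 + 2*k) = k*(k - 3)*(k - 2)*(k - 1)*(k + 2)*(k^2 + 3*k + 2) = k*(k - 3)*(k - 2)*(k - 1)*(k + 1)*(k + 2)*(k + 2)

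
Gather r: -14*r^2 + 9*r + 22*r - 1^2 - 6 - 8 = -14*r^2 + 31*r - 15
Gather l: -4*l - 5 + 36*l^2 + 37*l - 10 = 36*l^2 + 33*l - 15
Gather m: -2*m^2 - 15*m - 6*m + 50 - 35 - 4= -2*m^2 - 21*m + 11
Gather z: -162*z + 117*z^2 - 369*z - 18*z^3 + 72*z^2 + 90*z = -18*z^3 + 189*z^2 - 441*z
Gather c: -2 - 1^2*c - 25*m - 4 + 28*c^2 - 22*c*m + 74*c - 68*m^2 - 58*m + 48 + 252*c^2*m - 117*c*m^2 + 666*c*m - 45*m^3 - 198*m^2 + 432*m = c^2*(252*m + 28) + c*(-117*m^2 + 644*m + 73) - 45*m^3 - 266*m^2 + 349*m + 42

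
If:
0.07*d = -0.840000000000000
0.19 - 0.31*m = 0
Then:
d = -12.00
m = 0.61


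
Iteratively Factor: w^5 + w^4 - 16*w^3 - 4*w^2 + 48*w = (w)*(w^4 + w^3 - 16*w^2 - 4*w + 48) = w*(w - 3)*(w^3 + 4*w^2 - 4*w - 16) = w*(w - 3)*(w + 2)*(w^2 + 2*w - 8) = w*(w - 3)*(w - 2)*(w + 2)*(w + 4)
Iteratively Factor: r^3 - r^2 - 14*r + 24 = (r + 4)*(r^2 - 5*r + 6) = (r - 2)*(r + 4)*(r - 3)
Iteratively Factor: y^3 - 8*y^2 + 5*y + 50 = (y - 5)*(y^2 - 3*y - 10) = (y - 5)*(y + 2)*(y - 5)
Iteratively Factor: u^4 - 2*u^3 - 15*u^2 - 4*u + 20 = (u + 2)*(u^3 - 4*u^2 - 7*u + 10) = (u - 1)*(u + 2)*(u^2 - 3*u - 10) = (u - 1)*(u + 2)^2*(u - 5)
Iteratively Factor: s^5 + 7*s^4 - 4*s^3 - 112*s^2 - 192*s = (s)*(s^4 + 7*s^3 - 4*s^2 - 112*s - 192) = s*(s + 3)*(s^3 + 4*s^2 - 16*s - 64) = s*(s + 3)*(s + 4)*(s^2 - 16) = s*(s - 4)*(s + 3)*(s + 4)*(s + 4)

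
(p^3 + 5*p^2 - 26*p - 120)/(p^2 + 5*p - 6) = (p^2 - p - 20)/(p - 1)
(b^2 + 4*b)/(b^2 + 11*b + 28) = b/(b + 7)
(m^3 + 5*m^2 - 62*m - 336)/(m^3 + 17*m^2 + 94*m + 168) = (m - 8)/(m + 4)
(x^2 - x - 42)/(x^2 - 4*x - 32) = (-x^2 + x + 42)/(-x^2 + 4*x + 32)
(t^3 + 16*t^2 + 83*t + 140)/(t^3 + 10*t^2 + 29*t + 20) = (t + 7)/(t + 1)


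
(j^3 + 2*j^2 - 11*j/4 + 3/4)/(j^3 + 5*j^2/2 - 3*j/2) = (j - 1/2)/j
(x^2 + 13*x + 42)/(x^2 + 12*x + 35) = (x + 6)/(x + 5)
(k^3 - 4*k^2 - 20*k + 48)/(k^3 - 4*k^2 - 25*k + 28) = (k^2 - 8*k + 12)/(k^2 - 8*k + 7)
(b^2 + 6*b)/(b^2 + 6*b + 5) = b*(b + 6)/(b^2 + 6*b + 5)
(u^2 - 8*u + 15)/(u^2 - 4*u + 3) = (u - 5)/(u - 1)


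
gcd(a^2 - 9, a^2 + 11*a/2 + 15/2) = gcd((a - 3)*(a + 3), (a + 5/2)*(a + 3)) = a + 3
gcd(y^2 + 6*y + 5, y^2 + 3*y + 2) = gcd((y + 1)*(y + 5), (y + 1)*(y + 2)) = y + 1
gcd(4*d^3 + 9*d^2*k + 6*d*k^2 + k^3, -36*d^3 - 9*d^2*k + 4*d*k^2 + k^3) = 4*d + k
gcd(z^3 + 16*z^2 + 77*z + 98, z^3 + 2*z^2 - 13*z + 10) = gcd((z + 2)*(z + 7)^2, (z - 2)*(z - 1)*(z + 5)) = 1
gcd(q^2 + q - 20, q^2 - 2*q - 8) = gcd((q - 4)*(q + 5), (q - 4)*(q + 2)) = q - 4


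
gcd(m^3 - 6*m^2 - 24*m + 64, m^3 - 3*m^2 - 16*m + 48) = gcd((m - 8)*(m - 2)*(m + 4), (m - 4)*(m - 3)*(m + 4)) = m + 4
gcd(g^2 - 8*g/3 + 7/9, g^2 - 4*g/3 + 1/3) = g - 1/3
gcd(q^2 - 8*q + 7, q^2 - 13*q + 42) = q - 7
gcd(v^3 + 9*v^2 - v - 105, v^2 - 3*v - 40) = v + 5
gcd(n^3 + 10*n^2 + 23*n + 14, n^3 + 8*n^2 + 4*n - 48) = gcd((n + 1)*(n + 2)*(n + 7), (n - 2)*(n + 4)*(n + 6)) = 1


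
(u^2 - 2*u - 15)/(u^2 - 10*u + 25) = (u + 3)/(u - 5)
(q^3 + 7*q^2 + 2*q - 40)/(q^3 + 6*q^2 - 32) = (q + 5)/(q + 4)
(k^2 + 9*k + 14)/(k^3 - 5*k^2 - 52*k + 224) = (k + 2)/(k^2 - 12*k + 32)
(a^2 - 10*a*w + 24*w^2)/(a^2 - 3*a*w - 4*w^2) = (a - 6*w)/(a + w)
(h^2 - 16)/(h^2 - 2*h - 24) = (h - 4)/(h - 6)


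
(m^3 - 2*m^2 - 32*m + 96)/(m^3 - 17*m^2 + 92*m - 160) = (m^2 + 2*m - 24)/(m^2 - 13*m + 40)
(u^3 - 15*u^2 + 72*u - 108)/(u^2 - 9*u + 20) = (u^3 - 15*u^2 + 72*u - 108)/(u^2 - 9*u + 20)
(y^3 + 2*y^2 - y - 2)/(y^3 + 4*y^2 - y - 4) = (y + 2)/(y + 4)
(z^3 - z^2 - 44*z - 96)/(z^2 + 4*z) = z - 5 - 24/z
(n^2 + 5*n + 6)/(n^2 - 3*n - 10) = (n + 3)/(n - 5)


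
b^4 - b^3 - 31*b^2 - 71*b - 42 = (b - 7)*(b + 1)*(b + 2)*(b + 3)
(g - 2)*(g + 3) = g^2 + g - 6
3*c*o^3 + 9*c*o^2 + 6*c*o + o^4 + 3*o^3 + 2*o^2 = o*(3*c + o)*(o + 1)*(o + 2)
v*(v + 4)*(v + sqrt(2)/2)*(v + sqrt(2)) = v^4 + 3*sqrt(2)*v^3/2 + 4*v^3 + v^2 + 6*sqrt(2)*v^2 + 4*v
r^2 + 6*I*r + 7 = (r - I)*(r + 7*I)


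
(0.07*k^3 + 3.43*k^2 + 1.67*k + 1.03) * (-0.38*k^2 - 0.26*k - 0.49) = -0.0266*k^5 - 1.3216*k^4 - 1.5607*k^3 - 2.5063*k^2 - 1.0861*k - 0.5047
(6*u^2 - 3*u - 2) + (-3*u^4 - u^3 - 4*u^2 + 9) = -3*u^4 - u^3 + 2*u^2 - 3*u + 7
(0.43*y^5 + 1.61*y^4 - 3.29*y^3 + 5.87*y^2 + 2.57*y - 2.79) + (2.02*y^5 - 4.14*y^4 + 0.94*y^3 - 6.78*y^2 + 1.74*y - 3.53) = 2.45*y^5 - 2.53*y^4 - 2.35*y^3 - 0.91*y^2 + 4.31*y - 6.32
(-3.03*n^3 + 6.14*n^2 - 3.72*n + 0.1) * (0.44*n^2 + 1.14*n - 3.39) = -1.3332*n^5 - 0.752599999999999*n^4 + 15.6345*n^3 - 25.0114*n^2 + 12.7248*n - 0.339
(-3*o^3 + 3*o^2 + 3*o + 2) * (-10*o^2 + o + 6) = 30*o^5 - 33*o^4 - 45*o^3 + o^2 + 20*o + 12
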